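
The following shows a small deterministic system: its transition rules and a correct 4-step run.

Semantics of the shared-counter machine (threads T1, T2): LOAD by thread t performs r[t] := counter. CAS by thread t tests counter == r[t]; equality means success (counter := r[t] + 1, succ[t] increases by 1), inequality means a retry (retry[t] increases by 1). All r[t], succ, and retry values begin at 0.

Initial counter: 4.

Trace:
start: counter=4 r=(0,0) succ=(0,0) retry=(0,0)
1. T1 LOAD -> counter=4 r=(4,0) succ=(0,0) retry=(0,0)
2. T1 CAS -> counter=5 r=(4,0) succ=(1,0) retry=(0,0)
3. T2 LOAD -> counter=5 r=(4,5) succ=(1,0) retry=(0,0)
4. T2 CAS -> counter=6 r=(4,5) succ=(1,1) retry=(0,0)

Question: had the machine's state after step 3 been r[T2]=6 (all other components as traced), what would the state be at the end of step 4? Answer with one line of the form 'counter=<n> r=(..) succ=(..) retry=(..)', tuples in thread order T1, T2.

counter=5 r=(4,6) succ=(1,0) retry=(0,1)

state after step 3 := counter=5 r=(4,6) succ=(1,0) retry=(0,0)
4. T2 CAS -> counter=5 r=(4,6) succ=(1,0) retry=(0,1)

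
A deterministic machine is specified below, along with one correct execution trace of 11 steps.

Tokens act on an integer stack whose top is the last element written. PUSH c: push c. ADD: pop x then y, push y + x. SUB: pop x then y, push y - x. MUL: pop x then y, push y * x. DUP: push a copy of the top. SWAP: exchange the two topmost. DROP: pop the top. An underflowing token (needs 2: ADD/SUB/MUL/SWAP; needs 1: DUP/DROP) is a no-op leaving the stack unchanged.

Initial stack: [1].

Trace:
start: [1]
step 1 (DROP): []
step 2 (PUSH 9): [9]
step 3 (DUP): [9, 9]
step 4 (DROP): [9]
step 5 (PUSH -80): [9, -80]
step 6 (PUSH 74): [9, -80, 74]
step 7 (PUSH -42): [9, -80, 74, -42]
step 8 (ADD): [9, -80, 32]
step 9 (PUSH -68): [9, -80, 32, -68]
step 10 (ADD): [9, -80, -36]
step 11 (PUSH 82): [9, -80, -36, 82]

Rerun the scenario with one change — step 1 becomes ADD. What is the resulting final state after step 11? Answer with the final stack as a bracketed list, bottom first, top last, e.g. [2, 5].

(re-executing from step 1 with the substitution; state before step 1: [1])
step 1 (ADD): [1]
step 2 (PUSH 9): [1, 9]
step 3 (DUP): [1, 9, 9]
step 4 (DROP): [1, 9]
step 5 (PUSH -80): [1, 9, -80]
step 6 (PUSH 74): [1, 9, -80, 74]
step 7 (PUSH -42): [1, 9, -80, 74, -42]
step 8 (ADD): [1, 9, -80, 32]
step 9 (PUSH -68): [1, 9, -80, 32, -68]
step 10 (ADD): [1, 9, -80, -36]
step 11 (PUSH 82): [1, 9, -80, -36, 82]

[1, 9, -80, -36, 82]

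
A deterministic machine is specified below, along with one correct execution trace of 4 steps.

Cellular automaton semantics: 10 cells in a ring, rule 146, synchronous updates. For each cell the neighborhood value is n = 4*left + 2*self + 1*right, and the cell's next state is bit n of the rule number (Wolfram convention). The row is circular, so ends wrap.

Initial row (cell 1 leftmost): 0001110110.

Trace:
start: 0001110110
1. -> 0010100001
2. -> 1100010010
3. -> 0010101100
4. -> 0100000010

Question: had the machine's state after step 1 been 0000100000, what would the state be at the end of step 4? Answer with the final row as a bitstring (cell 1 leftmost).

0101010100

state after step 1 := 0000100000
2. -> 0001010000
3. -> 0010001000
4. -> 0101010100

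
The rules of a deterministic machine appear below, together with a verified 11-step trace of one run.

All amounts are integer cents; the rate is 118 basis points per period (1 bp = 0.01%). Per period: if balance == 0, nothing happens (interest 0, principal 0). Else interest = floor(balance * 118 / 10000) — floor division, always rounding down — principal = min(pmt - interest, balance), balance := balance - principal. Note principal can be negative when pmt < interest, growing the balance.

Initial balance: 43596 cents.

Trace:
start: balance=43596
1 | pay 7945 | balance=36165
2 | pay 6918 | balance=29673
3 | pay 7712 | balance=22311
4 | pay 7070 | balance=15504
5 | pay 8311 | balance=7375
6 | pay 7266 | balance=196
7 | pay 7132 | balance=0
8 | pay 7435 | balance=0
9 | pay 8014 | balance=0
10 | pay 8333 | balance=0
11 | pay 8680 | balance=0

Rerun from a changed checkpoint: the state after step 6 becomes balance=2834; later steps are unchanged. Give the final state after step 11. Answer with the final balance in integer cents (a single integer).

state after step 6 := balance=2834
7 | pay 7132 | balance=0
8 | pay 7435 | balance=0
9 | pay 8014 | balance=0
10 | pay 8333 | balance=0
11 | pay 8680 | balance=0

0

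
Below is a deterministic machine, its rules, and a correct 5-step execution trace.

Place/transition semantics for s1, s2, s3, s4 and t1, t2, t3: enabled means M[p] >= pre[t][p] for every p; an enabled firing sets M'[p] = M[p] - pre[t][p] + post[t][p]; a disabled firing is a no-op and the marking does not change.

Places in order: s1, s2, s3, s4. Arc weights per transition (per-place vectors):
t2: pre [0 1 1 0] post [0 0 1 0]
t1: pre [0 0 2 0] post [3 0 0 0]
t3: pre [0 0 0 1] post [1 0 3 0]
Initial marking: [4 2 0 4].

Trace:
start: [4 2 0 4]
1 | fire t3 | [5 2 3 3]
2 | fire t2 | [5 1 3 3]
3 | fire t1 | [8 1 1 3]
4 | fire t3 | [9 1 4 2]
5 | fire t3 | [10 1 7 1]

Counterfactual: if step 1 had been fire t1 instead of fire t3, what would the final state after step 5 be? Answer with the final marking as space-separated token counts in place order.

(re-executing from step 1 with the substitution; state before step 1: [4 2 0 4])
1 | fire t1 | [4 2 0 4]
2 | fire t2 | [4 2 0 4]
3 | fire t1 | [4 2 0 4]
4 | fire t3 | [5 2 3 3]
5 | fire t3 | [6 2 6 2]

6 2 6 2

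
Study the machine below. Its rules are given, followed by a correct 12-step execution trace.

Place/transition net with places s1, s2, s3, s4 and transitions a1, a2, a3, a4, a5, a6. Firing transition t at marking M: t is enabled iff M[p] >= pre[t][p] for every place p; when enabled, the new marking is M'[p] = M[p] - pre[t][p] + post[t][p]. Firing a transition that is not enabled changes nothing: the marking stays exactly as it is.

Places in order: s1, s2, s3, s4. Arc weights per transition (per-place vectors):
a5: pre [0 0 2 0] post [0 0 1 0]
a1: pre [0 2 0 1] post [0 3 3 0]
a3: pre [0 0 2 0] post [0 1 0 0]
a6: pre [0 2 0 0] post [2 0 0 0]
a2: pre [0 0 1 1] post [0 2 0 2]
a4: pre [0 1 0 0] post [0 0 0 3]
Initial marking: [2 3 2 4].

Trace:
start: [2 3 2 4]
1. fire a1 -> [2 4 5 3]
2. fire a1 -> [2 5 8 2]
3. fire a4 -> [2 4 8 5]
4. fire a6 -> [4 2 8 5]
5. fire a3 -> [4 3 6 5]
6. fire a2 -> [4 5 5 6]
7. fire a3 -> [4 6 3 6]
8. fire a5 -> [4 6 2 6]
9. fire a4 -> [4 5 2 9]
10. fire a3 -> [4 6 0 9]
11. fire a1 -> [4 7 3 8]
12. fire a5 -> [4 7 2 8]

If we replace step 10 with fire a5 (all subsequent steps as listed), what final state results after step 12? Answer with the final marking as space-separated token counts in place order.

4 6 3 8

(re-executing from step 10 with the substitution; state before step 10: [4 5 2 9])
10. fire a5 -> [4 5 1 9]
11. fire a1 -> [4 6 4 8]
12. fire a5 -> [4 6 3 8]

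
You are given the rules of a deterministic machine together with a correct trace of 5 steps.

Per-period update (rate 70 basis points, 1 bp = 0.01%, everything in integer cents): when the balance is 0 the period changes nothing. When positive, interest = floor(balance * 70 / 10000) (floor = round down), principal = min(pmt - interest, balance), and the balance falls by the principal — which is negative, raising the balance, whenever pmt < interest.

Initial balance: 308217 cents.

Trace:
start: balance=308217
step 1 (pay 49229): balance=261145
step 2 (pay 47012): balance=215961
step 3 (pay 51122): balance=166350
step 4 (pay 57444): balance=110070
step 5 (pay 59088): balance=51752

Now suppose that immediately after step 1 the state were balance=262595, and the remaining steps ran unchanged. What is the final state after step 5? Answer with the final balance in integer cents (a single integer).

53242

state after step 1 := balance=262595
step 2 (pay 47012): balance=217421
step 3 (pay 51122): balance=167820
step 4 (pay 57444): balance=111550
step 5 (pay 59088): balance=53242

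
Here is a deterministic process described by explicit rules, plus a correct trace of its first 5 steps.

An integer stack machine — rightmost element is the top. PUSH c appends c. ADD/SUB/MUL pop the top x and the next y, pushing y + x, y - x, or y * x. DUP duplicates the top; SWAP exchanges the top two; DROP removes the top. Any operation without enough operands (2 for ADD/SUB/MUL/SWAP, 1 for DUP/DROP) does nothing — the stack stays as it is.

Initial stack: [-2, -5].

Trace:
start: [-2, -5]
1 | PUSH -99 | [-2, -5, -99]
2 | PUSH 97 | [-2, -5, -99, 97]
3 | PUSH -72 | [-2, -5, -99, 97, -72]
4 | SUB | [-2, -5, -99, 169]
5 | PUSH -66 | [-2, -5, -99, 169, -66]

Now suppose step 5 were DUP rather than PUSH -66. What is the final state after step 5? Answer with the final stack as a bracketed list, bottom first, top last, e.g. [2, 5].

(re-executing from step 5 with the substitution; state before step 5: [-2, -5, -99, 169])
5 | DUP | [-2, -5, -99, 169, 169]

[-2, -5, -99, 169, 169]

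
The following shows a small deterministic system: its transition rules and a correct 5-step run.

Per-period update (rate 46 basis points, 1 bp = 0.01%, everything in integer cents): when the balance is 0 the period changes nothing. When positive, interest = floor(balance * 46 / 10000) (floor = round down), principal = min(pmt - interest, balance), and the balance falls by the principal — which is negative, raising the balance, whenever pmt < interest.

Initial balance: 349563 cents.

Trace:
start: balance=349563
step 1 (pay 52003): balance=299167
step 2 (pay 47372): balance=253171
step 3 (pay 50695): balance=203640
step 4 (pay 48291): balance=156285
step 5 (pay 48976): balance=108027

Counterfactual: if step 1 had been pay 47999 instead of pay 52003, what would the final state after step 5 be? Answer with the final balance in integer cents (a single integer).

112106

(re-executing from step 1 with the substitution; state before step 1: balance=349563)
step 1 (pay 47999): balance=303171
step 2 (pay 47372): balance=257193
step 3 (pay 50695): balance=207681
step 4 (pay 48291): balance=160345
step 5 (pay 48976): balance=112106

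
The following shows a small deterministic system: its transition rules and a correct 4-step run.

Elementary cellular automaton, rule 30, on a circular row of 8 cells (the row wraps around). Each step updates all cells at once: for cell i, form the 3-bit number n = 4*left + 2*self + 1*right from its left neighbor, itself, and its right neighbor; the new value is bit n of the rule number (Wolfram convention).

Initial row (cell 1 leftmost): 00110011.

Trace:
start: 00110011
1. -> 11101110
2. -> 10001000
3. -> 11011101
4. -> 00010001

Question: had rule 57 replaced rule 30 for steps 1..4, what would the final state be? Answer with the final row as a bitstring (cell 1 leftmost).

01010101

(re-executing steps 1..4 under rule 57; state before step 1: 00110011)
1. -> 10101010
2. -> 01010101
3. -> 10101010
4. -> 01010101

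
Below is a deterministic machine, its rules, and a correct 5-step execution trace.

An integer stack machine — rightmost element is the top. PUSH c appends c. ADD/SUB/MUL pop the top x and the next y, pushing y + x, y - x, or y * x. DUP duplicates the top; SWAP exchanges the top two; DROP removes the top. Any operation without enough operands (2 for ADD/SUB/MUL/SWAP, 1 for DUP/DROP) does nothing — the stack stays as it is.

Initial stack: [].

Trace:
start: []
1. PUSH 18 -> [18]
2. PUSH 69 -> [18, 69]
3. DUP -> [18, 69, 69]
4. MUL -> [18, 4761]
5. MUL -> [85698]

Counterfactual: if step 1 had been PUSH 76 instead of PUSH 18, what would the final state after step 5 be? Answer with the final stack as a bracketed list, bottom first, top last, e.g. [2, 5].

(re-executing from step 1 with the substitution; state before step 1: [])
1. PUSH 76 -> [76]
2. PUSH 69 -> [76, 69]
3. DUP -> [76, 69, 69]
4. MUL -> [76, 4761]
5. MUL -> [361836]

[361836]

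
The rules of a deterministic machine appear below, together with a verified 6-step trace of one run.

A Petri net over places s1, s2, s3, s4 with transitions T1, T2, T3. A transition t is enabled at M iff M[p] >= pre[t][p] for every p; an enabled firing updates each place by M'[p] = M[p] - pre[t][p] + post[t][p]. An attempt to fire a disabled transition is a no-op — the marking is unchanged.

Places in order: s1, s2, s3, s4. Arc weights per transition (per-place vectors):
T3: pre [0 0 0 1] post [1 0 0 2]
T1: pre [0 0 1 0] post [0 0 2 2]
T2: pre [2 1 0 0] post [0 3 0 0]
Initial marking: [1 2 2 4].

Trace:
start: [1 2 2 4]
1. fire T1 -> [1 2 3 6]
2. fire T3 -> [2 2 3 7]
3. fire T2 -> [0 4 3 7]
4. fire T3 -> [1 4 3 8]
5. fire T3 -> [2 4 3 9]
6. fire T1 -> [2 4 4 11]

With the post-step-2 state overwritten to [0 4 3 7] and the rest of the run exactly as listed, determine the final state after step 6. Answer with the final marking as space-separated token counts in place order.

2 4 4 11

state after step 2 := [0 4 3 7]
3. fire T2 -> [0 4 3 7]
4. fire T3 -> [1 4 3 8]
5. fire T3 -> [2 4 3 9]
6. fire T1 -> [2 4 4 11]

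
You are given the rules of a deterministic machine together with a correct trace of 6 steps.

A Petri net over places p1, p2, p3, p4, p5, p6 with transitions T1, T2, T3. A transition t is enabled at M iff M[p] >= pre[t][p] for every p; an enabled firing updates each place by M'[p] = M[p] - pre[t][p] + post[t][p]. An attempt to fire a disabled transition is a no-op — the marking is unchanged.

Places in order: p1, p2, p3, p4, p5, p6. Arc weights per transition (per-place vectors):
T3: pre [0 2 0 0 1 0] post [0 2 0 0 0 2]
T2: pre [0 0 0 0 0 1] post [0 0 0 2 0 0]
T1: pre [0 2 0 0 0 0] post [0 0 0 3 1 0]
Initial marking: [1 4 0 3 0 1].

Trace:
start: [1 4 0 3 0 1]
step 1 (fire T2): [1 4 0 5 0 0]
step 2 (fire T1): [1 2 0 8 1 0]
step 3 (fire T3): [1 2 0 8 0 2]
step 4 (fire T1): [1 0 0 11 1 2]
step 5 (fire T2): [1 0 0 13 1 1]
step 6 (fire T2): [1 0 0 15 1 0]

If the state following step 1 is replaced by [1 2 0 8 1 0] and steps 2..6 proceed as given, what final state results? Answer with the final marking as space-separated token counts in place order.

state after step 1 := [1 2 0 8 1 0]
step 2 (fire T1): [1 0 0 11 2 0]
step 3 (fire T3): [1 0 0 11 2 0]
step 4 (fire T1): [1 0 0 11 2 0]
step 5 (fire T2): [1 0 0 11 2 0]
step 6 (fire T2): [1 0 0 11 2 0]

1 0 0 11 2 0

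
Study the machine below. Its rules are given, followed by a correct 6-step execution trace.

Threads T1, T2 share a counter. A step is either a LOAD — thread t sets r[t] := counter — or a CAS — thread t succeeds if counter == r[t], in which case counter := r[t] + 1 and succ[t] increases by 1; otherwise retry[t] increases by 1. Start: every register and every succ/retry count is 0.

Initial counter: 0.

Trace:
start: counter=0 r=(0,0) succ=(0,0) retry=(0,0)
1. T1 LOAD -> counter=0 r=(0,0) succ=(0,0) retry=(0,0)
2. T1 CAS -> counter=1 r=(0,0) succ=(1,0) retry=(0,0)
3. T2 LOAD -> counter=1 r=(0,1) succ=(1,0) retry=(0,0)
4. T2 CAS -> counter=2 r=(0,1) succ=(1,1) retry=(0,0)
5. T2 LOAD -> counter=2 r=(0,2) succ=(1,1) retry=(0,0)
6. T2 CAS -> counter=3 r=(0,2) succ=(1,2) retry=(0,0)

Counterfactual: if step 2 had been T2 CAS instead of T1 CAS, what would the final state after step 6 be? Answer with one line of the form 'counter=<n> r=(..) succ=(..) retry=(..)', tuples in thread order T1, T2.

(re-executing from step 2 with the substitution; state before step 2: counter=0 r=(0,0) succ=(0,0) retry=(0,0))
2. T2 CAS -> counter=1 r=(0,0) succ=(0,1) retry=(0,0)
3. T2 LOAD -> counter=1 r=(0,1) succ=(0,1) retry=(0,0)
4. T2 CAS -> counter=2 r=(0,1) succ=(0,2) retry=(0,0)
5. T2 LOAD -> counter=2 r=(0,2) succ=(0,2) retry=(0,0)
6. T2 CAS -> counter=3 r=(0,2) succ=(0,3) retry=(0,0)

counter=3 r=(0,2) succ=(0,3) retry=(0,0)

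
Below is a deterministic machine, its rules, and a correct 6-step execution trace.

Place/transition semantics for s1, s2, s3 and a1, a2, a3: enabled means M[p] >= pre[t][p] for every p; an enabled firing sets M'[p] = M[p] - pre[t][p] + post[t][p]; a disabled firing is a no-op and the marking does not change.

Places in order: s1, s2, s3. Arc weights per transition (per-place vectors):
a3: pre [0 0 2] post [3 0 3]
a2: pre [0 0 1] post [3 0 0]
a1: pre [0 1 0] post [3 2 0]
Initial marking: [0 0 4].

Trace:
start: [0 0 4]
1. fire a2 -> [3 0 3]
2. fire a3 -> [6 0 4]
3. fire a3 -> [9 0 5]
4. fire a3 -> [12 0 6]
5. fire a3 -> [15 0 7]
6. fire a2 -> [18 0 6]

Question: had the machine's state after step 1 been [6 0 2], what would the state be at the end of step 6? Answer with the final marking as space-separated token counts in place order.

state after step 1 := [6 0 2]
2. fire a3 -> [9 0 3]
3. fire a3 -> [12 0 4]
4. fire a3 -> [15 0 5]
5. fire a3 -> [18 0 6]
6. fire a2 -> [21 0 5]

21 0 5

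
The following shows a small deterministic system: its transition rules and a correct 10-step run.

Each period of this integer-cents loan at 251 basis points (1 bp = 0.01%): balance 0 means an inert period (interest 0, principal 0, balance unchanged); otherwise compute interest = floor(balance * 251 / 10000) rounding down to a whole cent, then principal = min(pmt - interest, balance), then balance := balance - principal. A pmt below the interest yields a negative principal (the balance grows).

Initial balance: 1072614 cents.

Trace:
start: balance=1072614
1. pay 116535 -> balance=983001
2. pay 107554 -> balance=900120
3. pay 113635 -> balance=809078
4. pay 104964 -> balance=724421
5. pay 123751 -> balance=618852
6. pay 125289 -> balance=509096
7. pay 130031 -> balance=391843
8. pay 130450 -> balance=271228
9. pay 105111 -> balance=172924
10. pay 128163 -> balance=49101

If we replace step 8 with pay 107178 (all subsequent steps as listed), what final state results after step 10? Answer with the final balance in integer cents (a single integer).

73556

(re-executing from step 8 with the substitution; state before step 8: balance=391843)
8. pay 107178 -> balance=294500
9. pay 105111 -> balance=196780
10. pay 128163 -> balance=73556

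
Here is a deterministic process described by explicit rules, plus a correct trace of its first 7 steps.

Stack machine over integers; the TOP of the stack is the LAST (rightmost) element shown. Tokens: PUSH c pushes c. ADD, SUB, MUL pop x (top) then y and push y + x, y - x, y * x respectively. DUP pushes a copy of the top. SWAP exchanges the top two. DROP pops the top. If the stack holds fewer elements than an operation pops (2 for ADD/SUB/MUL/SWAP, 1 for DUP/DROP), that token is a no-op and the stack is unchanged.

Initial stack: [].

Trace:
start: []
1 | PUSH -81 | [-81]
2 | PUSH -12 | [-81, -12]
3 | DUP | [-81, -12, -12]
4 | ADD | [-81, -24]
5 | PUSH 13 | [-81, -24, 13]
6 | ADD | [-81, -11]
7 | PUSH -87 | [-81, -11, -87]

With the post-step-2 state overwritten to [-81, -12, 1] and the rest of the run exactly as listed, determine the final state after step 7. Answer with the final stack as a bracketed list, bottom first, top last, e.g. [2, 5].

[-81, -12, 15, -87]

state after step 2 := [-81, -12, 1]
3 | DUP | [-81, -12, 1, 1]
4 | ADD | [-81, -12, 2]
5 | PUSH 13 | [-81, -12, 2, 13]
6 | ADD | [-81, -12, 15]
7 | PUSH -87 | [-81, -12, 15, -87]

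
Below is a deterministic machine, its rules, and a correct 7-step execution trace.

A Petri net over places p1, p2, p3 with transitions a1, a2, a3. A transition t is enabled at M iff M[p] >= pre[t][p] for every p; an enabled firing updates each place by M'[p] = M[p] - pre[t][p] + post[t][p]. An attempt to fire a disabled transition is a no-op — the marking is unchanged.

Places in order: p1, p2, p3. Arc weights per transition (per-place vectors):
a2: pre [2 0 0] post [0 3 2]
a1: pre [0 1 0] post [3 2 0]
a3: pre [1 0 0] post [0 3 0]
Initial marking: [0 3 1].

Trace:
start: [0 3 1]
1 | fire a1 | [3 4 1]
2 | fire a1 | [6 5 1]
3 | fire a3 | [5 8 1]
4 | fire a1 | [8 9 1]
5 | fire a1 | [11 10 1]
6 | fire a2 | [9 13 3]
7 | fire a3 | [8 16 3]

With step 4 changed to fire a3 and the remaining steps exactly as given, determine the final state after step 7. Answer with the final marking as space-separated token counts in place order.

(re-executing from step 4 with the substitution; state before step 4: [5 8 1])
4 | fire a3 | [4 11 1]
5 | fire a1 | [7 12 1]
6 | fire a2 | [5 15 3]
7 | fire a3 | [4 18 3]

4 18 3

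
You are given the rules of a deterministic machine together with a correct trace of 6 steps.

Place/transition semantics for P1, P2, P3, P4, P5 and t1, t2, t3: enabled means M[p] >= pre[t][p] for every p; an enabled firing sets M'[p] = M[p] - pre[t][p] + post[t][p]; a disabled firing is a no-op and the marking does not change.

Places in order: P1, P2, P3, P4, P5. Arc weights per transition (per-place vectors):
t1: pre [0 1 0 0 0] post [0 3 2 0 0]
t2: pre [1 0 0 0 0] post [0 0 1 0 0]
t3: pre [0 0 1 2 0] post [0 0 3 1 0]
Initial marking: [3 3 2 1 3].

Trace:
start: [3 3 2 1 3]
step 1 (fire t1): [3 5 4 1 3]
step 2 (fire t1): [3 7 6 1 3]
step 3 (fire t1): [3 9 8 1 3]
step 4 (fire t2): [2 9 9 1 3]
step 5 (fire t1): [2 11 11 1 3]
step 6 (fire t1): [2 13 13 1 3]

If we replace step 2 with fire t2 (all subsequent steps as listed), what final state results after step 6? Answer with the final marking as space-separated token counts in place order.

1 11 12 1 3

(re-executing from step 2 with the substitution; state before step 2: [3 5 4 1 3])
step 2 (fire t2): [2 5 5 1 3]
step 3 (fire t1): [2 7 7 1 3]
step 4 (fire t2): [1 7 8 1 3]
step 5 (fire t1): [1 9 10 1 3]
step 6 (fire t1): [1 11 12 1 3]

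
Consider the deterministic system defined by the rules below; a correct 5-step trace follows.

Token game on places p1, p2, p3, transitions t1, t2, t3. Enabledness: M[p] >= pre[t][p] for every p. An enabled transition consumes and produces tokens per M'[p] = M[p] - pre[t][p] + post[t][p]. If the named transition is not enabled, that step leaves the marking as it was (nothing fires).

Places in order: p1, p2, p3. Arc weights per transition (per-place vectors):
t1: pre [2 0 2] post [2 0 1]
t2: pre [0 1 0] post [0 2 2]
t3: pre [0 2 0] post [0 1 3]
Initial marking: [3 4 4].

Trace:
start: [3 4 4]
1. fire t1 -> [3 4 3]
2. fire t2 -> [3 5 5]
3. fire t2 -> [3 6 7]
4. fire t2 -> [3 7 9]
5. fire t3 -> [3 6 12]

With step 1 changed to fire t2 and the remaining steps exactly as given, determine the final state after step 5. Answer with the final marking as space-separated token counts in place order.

3 7 15

(re-executing from step 1 with the substitution; state before step 1: [3 4 4])
1. fire t2 -> [3 5 6]
2. fire t2 -> [3 6 8]
3. fire t2 -> [3 7 10]
4. fire t2 -> [3 8 12]
5. fire t3 -> [3 7 15]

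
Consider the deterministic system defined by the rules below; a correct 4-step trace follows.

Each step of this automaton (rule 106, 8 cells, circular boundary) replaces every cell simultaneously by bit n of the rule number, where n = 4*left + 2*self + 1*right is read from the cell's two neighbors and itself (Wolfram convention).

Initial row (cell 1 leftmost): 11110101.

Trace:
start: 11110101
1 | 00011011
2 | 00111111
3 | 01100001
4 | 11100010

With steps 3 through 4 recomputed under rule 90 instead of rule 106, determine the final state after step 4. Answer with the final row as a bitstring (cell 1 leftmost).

(re-executing steps 3..4 under rule 90; state before step 3: 00111111)
3 | 11100001
4 | 00110011

00110011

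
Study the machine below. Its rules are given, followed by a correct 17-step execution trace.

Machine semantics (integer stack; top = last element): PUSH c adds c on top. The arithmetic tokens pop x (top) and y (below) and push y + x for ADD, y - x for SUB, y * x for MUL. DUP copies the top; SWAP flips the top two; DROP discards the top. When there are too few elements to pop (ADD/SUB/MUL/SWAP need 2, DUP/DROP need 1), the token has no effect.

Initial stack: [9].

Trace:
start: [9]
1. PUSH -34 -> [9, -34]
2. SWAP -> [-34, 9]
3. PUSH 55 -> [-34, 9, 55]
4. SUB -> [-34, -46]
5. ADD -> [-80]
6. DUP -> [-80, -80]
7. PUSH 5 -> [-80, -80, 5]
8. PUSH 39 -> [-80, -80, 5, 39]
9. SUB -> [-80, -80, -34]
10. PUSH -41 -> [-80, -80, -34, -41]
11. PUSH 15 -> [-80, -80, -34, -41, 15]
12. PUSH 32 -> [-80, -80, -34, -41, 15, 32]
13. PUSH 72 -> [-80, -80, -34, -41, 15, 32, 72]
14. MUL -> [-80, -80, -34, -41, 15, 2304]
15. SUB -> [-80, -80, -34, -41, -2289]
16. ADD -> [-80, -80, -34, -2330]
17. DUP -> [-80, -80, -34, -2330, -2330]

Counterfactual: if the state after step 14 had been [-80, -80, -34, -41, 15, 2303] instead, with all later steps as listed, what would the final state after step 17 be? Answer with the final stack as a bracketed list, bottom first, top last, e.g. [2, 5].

state after step 14 := [-80, -80, -34, -41, 15, 2303]
15. SUB -> [-80, -80, -34, -41, -2288]
16. ADD -> [-80, -80, -34, -2329]
17. DUP -> [-80, -80, -34, -2329, -2329]

[-80, -80, -34, -2329, -2329]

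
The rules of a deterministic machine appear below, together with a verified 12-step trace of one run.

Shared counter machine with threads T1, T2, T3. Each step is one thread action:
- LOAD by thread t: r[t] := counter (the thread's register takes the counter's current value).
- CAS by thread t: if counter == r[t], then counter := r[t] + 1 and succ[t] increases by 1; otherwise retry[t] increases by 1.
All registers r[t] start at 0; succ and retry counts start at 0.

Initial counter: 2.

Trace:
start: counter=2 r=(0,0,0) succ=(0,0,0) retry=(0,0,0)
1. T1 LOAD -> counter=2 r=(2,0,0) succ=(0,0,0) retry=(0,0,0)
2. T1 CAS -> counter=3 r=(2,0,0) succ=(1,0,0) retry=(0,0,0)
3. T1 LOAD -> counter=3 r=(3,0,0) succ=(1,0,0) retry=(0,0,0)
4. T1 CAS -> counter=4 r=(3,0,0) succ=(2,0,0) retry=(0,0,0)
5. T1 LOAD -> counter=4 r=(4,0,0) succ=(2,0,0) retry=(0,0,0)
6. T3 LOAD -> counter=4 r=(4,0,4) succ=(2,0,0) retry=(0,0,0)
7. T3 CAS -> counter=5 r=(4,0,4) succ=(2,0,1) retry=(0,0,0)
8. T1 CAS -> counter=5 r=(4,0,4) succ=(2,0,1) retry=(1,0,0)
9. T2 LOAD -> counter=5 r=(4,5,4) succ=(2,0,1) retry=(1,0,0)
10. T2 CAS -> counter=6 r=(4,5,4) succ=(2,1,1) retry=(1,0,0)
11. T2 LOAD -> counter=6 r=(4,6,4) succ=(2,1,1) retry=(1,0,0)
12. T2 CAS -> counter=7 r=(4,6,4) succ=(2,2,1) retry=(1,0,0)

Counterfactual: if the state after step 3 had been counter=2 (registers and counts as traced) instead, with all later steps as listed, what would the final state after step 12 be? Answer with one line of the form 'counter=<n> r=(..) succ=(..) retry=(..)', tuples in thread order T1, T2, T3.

counter=5 r=(2,4,2) succ=(1,2,1) retry=(2,0,0)

state after step 3 := counter=2 r=(3,0,0) succ=(1,0,0) retry=(0,0,0)
4. T1 CAS -> counter=2 r=(3,0,0) succ=(1,0,0) retry=(1,0,0)
5. T1 LOAD -> counter=2 r=(2,0,0) succ=(1,0,0) retry=(1,0,0)
6. T3 LOAD -> counter=2 r=(2,0,2) succ=(1,0,0) retry=(1,0,0)
7. T3 CAS -> counter=3 r=(2,0,2) succ=(1,0,1) retry=(1,0,0)
8. T1 CAS -> counter=3 r=(2,0,2) succ=(1,0,1) retry=(2,0,0)
9. T2 LOAD -> counter=3 r=(2,3,2) succ=(1,0,1) retry=(2,0,0)
10. T2 CAS -> counter=4 r=(2,3,2) succ=(1,1,1) retry=(2,0,0)
11. T2 LOAD -> counter=4 r=(2,4,2) succ=(1,1,1) retry=(2,0,0)
12. T2 CAS -> counter=5 r=(2,4,2) succ=(1,2,1) retry=(2,0,0)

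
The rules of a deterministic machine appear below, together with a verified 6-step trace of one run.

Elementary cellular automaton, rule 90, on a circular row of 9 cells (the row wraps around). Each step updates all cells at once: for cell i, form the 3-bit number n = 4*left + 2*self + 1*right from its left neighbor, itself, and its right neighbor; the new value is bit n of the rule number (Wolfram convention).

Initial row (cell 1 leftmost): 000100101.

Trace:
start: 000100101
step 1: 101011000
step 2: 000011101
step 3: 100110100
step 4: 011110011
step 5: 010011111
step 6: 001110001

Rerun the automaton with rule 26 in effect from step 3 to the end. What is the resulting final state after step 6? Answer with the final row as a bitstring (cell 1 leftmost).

101001101

(re-executing steps 3..6 under rule 26; state before step 3: 000011101)
step 3: 100110000
step 4: 011101001
step 5: 010000110
step 6: 101001101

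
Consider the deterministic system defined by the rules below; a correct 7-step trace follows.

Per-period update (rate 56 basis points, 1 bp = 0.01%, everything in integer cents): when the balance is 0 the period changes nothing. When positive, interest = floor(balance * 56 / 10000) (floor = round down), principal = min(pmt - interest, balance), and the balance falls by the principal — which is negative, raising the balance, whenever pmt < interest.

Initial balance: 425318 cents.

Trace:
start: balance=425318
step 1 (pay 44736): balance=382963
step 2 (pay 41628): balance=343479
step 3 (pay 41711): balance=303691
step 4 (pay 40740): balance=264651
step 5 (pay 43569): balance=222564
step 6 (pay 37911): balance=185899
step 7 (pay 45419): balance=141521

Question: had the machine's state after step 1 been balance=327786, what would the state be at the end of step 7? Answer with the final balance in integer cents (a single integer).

84463

state after step 1 := balance=327786
step 2 (pay 41628): balance=287993
step 3 (pay 41711): balance=247894
step 4 (pay 40740): balance=208542
step 5 (pay 43569): balance=166140
step 6 (pay 37911): balance=129159
step 7 (pay 45419): balance=84463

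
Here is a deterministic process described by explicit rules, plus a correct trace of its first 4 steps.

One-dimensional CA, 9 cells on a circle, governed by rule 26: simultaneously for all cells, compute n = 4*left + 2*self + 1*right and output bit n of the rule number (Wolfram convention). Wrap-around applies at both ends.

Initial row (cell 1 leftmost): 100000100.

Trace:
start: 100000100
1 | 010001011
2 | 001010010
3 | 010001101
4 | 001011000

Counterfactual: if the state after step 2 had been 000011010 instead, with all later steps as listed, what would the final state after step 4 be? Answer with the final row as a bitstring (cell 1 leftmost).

state after step 2 := 000011010
3 | 000110001
4 | 101101010

101101010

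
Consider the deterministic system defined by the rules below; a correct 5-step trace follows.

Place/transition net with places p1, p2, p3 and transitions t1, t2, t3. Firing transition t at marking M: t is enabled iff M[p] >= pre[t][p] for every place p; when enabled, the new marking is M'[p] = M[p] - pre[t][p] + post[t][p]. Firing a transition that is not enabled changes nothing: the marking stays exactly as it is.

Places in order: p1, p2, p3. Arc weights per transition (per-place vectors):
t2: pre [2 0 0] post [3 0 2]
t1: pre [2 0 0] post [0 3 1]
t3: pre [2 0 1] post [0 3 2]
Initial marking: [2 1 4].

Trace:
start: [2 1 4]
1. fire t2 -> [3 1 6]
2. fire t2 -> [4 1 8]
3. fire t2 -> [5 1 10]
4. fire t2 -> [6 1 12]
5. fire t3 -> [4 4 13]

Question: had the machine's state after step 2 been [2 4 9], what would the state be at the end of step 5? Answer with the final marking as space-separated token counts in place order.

2 7 14

state after step 2 := [2 4 9]
3. fire t2 -> [3 4 11]
4. fire t2 -> [4 4 13]
5. fire t3 -> [2 7 14]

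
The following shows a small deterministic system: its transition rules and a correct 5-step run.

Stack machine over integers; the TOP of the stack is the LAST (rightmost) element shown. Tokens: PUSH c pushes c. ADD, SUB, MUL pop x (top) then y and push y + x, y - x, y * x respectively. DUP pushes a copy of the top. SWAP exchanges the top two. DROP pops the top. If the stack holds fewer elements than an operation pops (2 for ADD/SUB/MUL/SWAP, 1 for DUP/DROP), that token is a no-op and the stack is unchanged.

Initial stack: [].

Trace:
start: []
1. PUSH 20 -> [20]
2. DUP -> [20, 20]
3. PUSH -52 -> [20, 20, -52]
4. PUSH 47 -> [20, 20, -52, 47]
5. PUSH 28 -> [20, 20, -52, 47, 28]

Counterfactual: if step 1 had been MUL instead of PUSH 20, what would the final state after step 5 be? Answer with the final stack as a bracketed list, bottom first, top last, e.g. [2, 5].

[-52, 47, 28]

(re-executing from step 1 with the substitution; state before step 1: [])
1. MUL -> []
2. DUP -> []
3. PUSH -52 -> [-52]
4. PUSH 47 -> [-52, 47]
5. PUSH 28 -> [-52, 47, 28]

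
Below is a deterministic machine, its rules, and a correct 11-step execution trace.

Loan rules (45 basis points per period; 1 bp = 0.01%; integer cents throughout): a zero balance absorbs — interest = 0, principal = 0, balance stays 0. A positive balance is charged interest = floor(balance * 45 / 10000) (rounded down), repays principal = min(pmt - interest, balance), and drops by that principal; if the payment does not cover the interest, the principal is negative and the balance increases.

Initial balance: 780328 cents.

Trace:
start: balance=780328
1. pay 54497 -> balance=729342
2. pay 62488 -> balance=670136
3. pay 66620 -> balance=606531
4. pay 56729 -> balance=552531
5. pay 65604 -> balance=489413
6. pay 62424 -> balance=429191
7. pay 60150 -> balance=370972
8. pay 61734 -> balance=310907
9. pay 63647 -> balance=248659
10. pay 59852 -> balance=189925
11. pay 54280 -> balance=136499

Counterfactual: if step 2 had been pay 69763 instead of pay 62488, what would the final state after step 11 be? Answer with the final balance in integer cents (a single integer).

(re-executing from step 2 with the substitution; state before step 2: balance=729342)
2. pay 69763 -> balance=662861
3. pay 66620 -> balance=599223
4. pay 56729 -> balance=545190
5. pay 65604 -> balance=482039
6. pay 62424 -> balance=421784
7. pay 60150 -> balance=363532
8. pay 61734 -> balance=303433
9. pay 63647 -> balance=241151
10. pay 59852 -> balance=182384
11. pay 54280 -> balance=128924

128924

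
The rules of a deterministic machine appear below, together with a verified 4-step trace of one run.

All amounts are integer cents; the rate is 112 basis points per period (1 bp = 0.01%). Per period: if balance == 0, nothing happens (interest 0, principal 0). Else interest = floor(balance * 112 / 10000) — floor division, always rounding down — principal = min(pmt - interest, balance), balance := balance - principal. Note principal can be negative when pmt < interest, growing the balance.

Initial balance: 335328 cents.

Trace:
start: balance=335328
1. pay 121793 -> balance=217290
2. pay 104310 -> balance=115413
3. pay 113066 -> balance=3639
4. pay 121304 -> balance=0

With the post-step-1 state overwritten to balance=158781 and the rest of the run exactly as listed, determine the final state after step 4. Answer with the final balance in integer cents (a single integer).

state after step 1 := balance=158781
2. pay 104310 -> balance=56249
3. pay 113066 -> balance=0
4. pay 121304 -> balance=0

0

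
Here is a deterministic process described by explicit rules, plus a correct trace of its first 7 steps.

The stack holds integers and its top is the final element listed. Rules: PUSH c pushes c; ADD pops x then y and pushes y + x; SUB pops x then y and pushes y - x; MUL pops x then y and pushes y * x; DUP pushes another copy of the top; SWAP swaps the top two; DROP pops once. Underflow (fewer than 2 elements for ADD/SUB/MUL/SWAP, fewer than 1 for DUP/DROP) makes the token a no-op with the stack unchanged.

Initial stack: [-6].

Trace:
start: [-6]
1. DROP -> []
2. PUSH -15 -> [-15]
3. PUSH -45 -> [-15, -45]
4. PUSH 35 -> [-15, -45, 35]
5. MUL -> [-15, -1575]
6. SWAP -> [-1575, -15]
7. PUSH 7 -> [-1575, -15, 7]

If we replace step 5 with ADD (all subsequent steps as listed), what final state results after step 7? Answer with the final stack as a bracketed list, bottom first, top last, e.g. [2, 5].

(re-executing from step 5 with the substitution; state before step 5: [-15, -45, 35])
5. ADD -> [-15, -10]
6. SWAP -> [-10, -15]
7. PUSH 7 -> [-10, -15, 7]

[-10, -15, 7]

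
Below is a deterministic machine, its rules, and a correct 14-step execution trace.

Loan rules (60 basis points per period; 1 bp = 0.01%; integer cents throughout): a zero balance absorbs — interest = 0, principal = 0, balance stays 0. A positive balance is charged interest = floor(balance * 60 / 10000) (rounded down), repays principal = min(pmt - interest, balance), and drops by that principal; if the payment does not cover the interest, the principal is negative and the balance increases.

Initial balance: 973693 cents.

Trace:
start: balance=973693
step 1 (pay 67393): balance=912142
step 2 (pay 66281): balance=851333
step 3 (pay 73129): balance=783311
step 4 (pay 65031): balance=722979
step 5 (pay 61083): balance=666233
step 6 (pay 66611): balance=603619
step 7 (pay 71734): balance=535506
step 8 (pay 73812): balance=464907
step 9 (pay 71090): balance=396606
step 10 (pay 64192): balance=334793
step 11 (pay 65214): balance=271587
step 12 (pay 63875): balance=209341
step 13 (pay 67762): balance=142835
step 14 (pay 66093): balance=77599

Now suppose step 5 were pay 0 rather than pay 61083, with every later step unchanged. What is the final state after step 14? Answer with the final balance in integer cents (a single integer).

(re-executing from step 5 with the substitution; state before step 5: balance=722979)
step 5 (pay 0): balance=727316
step 6 (pay 66611): balance=665068
step 7 (pay 71734): balance=597324
step 8 (pay 73812): balance=527095
step 9 (pay 71090): balance=459167
step 10 (pay 64192): balance=397730
step 11 (pay 65214): balance=334902
step 12 (pay 63875): balance=273036
step 13 (pay 67762): balance=206912
step 14 (pay 66093): balance=142060

142060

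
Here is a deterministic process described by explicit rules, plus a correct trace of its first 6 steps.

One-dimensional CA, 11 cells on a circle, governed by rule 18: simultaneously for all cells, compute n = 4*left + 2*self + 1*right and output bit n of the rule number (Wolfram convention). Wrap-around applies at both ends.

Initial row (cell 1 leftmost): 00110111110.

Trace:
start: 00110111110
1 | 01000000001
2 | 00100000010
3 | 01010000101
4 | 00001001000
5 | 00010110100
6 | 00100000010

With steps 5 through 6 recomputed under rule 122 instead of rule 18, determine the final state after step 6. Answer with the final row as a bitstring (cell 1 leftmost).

00101111010

(re-executing steps 5..6 under rule 122; state before step 5: 00001001000)
5 | 00010110100
6 | 00101111010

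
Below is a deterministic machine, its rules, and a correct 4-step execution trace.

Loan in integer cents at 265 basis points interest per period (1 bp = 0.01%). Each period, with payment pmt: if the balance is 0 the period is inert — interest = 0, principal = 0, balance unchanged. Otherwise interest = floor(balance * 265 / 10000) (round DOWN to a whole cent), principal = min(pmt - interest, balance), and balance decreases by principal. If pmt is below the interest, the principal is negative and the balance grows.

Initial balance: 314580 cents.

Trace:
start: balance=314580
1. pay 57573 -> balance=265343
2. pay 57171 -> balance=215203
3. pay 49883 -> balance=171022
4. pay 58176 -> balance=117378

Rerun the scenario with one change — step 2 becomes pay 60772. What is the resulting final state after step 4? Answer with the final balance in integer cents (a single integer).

113584

(re-executing from step 2 with the substitution; state before step 2: balance=265343)
2. pay 60772 -> balance=211602
3. pay 49883 -> balance=167326
4. pay 58176 -> balance=113584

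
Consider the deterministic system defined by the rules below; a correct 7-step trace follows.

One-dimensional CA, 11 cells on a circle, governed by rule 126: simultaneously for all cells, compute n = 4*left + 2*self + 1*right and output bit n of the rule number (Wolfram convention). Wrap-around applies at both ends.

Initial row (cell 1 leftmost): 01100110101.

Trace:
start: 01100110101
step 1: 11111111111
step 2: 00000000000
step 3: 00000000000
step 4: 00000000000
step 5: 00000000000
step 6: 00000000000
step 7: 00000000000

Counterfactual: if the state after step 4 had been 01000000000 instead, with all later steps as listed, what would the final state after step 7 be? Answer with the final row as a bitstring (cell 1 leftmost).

state after step 4 := 01000000000
step 5: 11100000000
step 6: 10110000001
step 7: 11111000011

11111000011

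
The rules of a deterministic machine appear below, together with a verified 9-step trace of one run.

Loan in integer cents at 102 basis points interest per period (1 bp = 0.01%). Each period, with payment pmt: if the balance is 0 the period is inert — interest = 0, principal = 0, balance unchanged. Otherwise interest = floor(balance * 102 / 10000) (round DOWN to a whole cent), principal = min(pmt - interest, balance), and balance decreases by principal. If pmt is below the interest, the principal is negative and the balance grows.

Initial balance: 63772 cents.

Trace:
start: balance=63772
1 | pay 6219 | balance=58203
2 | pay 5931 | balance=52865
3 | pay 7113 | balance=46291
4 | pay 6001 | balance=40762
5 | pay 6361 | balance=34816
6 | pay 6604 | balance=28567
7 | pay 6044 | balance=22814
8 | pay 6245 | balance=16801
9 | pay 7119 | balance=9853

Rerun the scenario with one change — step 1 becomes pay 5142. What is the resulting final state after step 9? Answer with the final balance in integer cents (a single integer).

(re-executing from step 1 with the substitution; state before step 1: balance=63772)
1 | pay 5142 | balance=59280
2 | pay 5931 | balance=53953
3 | pay 7113 | balance=47390
4 | pay 6001 | balance=41872
5 | pay 6361 | balance=35938
6 | pay 6604 | balance=29700
7 | pay 6044 | balance=23958
8 | pay 6245 | balance=17957
9 | pay 7119 | balance=11021

11021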